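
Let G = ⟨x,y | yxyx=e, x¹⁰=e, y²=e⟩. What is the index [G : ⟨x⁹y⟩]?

First find ord(x⁹y) by computing successive powers:
  (x⁹y)¹ = x⁹y, (x⁹y)² = e.
So |⟨x⁹y⟩| = ord(x⁹y) = 2. With |G| = 20, by Lagrange [G : ⟨x⁹y⟩] = 20/2 = 10.

Answer: 10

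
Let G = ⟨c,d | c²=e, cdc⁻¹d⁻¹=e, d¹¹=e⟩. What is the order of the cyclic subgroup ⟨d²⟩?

|⟨d²⟩| equals the order of d². Compute successive powers until reaching e:
  (d²)¹ = d², (d²)² = d⁴, (d²)³ = d⁶, (d²)⁴ = d⁸, (d²)⁵ = d¹⁰, (d²)⁶ = d, (d²)⁷ = d³, (d²)⁸ = d⁵, (d²)⁹ = d⁷, (d²)¹⁰ = d⁹, (d²)¹¹ = e.
The smallest positive k with (d²)ᵏ = e is 11, so |⟨d²⟩| = 11.

Answer: 11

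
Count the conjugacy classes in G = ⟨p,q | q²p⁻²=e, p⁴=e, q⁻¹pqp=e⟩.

The conjugacy classes (representative and size) are:
  [e] (size 1), [p³] (size 2), [p²] (size 1), [q⁻¹] (size 2), [pq⁻¹] (size 2).
Class equation: 1 + 2 + 1 + 2 + 2 = 8 = |G|. So G has 5 conjugacy classes.

Answer: 5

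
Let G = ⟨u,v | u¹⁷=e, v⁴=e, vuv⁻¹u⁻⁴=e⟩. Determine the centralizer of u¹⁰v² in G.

⟨u¹⁰v²⟩ ⊆ C_G(u¹⁰v²) since powers of u¹⁰v² commute with u¹⁰v²; so |C_G(u¹⁰v²)| ≥ |⟨u¹⁰v²⟩| = 2.
By orbit–stabilizer, |C_G(u¹⁰v²)| = |G| / |conj. class of u¹⁰v²| = 68 / 17 = 4.
The 4 elements commuting with u¹⁰v² are {e, u²v, u⁸v³, u¹⁰v²}.

Answer: {e, u²v, u⁸v³, u¹⁰v²}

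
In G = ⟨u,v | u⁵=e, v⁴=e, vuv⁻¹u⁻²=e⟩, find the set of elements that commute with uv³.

⟨uv³⟩ ⊆ C_G(uv³) since powers of uv³ commute with uv³; so |C_G(uv³)| ≥ |⟨uv³⟩| = 4.
By orbit–stabilizer, |C_G(uv³)| = |G| / |conj. class of uv³| = 20 / 5 = 4.
The 4 elements commuting with uv³ are {e, uv³, u³v, u⁴v²}.

Answer: {e, uv³, u³v, u⁴v²}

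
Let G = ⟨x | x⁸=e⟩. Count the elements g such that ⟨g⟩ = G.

G is cyclic of order 8. An element generates G iff its order is 8, and a cyclic group of order 8 has exactly φ(8) = 4 such elements.

Answer: 4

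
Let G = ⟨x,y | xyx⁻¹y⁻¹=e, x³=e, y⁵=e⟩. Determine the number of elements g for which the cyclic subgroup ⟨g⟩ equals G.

G is cyclic of order 15. An element generates G iff its order is 15, and a cyclic group of order 15 has exactly φ(15) = 8 such elements.

Answer: 8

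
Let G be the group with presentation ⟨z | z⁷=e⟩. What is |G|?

G is generated by a single element, so G is cyclic. The relator gives z⁷ = e and no smaller power is forced to be e, so the 7 powers {e, z, z², z³, z⁴, z⁵, z⁶} are distinct. Hence |G| = 7.

Answer: 7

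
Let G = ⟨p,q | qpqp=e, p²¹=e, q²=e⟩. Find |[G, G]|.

G' = [G, G] is generated by all commutators. The generator-pair commutators are: [p, q] = p².
The subgroup they normally generate is {e, p, p², p³, p⁴, p⁵, p⁶, p⁷, p⁸, p⁹, p¹⁰, p¹¹, p¹², p¹³, p¹⁴, p¹⁵, p¹⁶, p¹⁷, p¹⁸, p¹⁹, p²⁰}, of order 21.
Check: |G/G'| = 42/21 = 2 is the order of the abelianisation.

Answer: 21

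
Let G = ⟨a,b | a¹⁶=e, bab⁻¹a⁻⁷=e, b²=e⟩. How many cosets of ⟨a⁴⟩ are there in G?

First find ord(a⁴) by computing successive powers:
  (a⁴)¹ = a⁴, (a⁴)² = a⁸, (a⁴)³ = a¹², (a⁴)⁴ = e.
So |⟨a⁴⟩| = ord(a⁴) = 4. With |G| = 32, by Lagrange [G : ⟨a⁴⟩] = 32/4 = 8.

Answer: 8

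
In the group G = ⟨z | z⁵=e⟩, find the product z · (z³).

Compute z · (z³) by multiplying left to right and reducing via the relations at each step:
  z · z³ = z⁴

Answer: z⁴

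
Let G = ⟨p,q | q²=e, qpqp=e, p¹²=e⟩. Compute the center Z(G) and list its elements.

An element z ∈ Z(G) iff z commutes with every generator.
For example p⁶ is central: (p⁶)·p = p⁷ = p·(p⁶); (p⁶)·q = p⁶q = q·(p⁶).
Whereas p ∉ Z(G) since p·q = pq ≠ p¹¹q = q·p.
Checking each of the 24 elements this way gives Z(G) = {e, p⁶}, of order 2.

Answer: {e, p⁶}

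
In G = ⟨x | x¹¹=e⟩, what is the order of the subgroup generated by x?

|⟨x⟩| equals the order of x. Compute successive powers until reaching e:
  x¹ = x, x² = x², x³ = x³, x⁴ = x⁴, x⁵ = x⁵, x⁶ = x⁶, x⁷ = x⁷, x⁸ = x⁸, x⁹ = x⁹, x¹⁰ = x¹⁰, x¹¹ = e.
The smallest positive k with xᵏ = e is 11, so |⟨x⟩| = 11.

Answer: 11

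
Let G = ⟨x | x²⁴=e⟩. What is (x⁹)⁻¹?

The order of (x⁹) is 8 (smallest k with (x⁹)ᵏ = e), so (x⁹)⁻¹ = (x⁹)⁷ = x¹⁵.
Check: (x⁹) · (x¹⁵) → (x⁹) · x¹⁵ = e, giving e as required.

Answer: x¹⁵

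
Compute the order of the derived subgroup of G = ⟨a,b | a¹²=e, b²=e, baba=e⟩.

G' = [G, G] is generated by all commutators. The generator-pair commutators are: [a, b] = a².
The subgroup they normally generate is {e, a², a⁴, a⁶, a⁸, a¹⁰}, of order 6.
Check: |G/G'| = 24/6 = 4 is the order of the abelianisation.

Answer: 6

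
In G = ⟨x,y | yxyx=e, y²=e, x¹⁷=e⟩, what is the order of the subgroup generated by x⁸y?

|⟨x⁸y⟩| equals the order of x⁸y. Compute successive powers until reaching e:
  (x⁸y)¹ = x⁸y, (x⁸y)² = e.
The smallest positive k with (x⁸y)ᵏ = e is 2, so |⟨x⁸y⟩| = 2.

Answer: 2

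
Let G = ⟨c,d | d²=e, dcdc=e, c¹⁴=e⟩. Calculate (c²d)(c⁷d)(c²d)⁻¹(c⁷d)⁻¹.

[(c²d), (c⁷d)] = (c²d)·(c⁷d)·(c²d)⁻¹·(c⁷d)⁻¹.
  (c²d) · (c⁷d) = c⁹
  (c⁹) · (c²d) = c¹¹d
  (c¹¹d) · (c⁷d) = c⁴

Answer: c⁴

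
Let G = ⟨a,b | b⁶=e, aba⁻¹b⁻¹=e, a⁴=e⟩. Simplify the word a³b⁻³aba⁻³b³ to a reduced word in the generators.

Multiply left to right, reducing at each step:
  (a³) · b⁻³ = a³b³
  (a³b³) · a = b³
  (b³) · b = b⁴
  (b⁴) · a⁻³ = ab⁴
  (ab⁴) · b³ = ab

Answer: ab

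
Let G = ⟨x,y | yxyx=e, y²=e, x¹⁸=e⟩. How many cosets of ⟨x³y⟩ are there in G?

First find ord(x³y) by computing successive powers:
  (x³y)¹ = x³y, (x³y)² = e.
So |⟨x³y⟩| = ord(x³y) = 2. With |G| = 36, by Lagrange [G : ⟨x³y⟩] = 36/2 = 18.

Answer: 18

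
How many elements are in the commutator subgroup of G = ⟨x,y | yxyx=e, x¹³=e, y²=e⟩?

G' = [G, G] is generated by all commutators. The generator-pair commutators are: [x, y] = x².
The subgroup they normally generate is {e, x, x², x³, x⁴, x⁵, x⁶, x⁷, x⁸, x⁹, x¹⁰, x¹¹, x¹²}, of order 13.
Check: |G/G'| = 26/13 = 2 is the order of the abelianisation.

Answer: 13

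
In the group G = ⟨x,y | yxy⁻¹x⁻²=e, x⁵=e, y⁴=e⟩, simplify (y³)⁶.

Compute successive powers of (y³), reducing at each step:
  (y³)²: (y³) · y³ = y²
  (y³)³: (y²) · y³ = y
  (y³)⁴: y · y³ = e
  (y³)⁵: e · y³ = y³
  (y³)⁶: (y³) · y³ = y²

Answer: y²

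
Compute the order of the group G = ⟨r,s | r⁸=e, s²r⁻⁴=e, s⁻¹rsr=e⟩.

Enumerate words in the generators, reducing via the relations: the distinct elements are
  {e, r, s, rs, r², r³, r⁴, r⁵, r⁶, r⁷, r²s, r³s, s⁻¹, rs⁻¹, r²s⁻¹, r³s⁻¹}.
No further products give new elements, so |G| = 16.

Answer: 16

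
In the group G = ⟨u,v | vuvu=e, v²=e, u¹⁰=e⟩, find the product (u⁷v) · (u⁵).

Compute (u⁷v) · (u⁵) by multiplying left to right and reducing via the relations at each step:
  (u⁷v) · u⁵ = u²v

Answer: u²v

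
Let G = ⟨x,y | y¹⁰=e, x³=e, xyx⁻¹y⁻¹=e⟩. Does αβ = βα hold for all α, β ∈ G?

Each pair of generators commutes: x·y = xy = y·x. Since the generators pairwise commute, every element of G commutes with every other, so G is abelian.

Answer: Yes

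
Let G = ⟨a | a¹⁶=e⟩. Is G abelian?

G has a single generator, so G is cyclic and hence abelian.

Answer: Yes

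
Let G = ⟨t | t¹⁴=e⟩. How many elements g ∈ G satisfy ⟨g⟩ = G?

G is cyclic of order 14. An element generates G iff its order is 14, and a cyclic group of order 14 has exactly φ(14) = 6 such elements.

Answer: 6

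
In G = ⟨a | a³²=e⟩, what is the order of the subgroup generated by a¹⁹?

|⟨a¹⁹⟩| equals the order of a¹⁹. Compute successive powers until reaching e:
  (a¹⁹)¹ = a¹⁹, (a¹⁹)² = a⁶, (a¹⁹)³ = a²⁵, (a¹⁹)⁴ = a¹², (a¹⁹)⁵ = a³¹, (a¹⁹)⁶ = a¹⁸, (a¹⁹)⁷ = a⁵, (a¹⁹)⁸ = a²⁴, (a¹⁹)⁹ = a¹¹, (a¹⁹)¹⁰ = a³⁰, (a¹⁹)¹¹ = a¹⁷, (a¹⁹)¹² = a⁴, (a¹⁹)¹³ = a²³, (a¹⁹)¹⁴ = a¹⁰, (a¹⁹)¹⁵ = a²⁹, (a¹⁹)¹⁶ = a¹⁶, (a¹⁹)¹⁷ = a³, (a¹⁹)¹⁸ = a²², (a¹⁹)¹⁹ = a⁹, (a¹⁹)²⁰ = a²⁸, (a¹⁹)²¹ = a¹⁵, (a¹⁹)²² = a², (a¹⁹)²³ = a²¹, (a¹⁹)²⁴ = a⁸, (a¹⁹)²⁵ = a²⁷, (a¹⁹)²⁶ = a¹⁴, (a¹⁹)²⁷ = a, (a¹⁹)²⁸ = a²⁰, (a¹⁹)²⁹ = a⁷, (a¹⁹)³⁰ = a²⁶, (a¹⁹)³¹ = a¹³, (a¹⁹)³² = e.
The smallest positive k with (a¹⁹)ᵏ = e is 32, so |⟨a¹⁹⟩| = 32.

Answer: 32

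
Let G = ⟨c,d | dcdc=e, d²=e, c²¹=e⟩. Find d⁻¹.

The order of d is 2 (smallest k with dᵏ = e), so d⁻¹ = d¹ = d.
Check: d · d → d · d = e, giving e as required.

Answer: d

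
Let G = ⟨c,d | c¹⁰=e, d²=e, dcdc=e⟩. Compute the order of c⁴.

Compute successive powers until reaching e:
  (c⁴)¹ = c⁴, (c⁴)² = c⁸, (c⁴)³ = c², (c⁴)⁴ = c⁶, (c⁴)⁵ = e.
The smallest positive k with (c⁴)ᵏ = e is 5.

Answer: 5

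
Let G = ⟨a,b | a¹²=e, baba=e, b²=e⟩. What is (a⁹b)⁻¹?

The order of (a⁹b) is 2 (smallest k with (a⁹b)ᵏ = e), so (a⁹b)⁻¹ = (a⁹b)¹ = a⁹b.
Check: (a⁹b) · (a⁹b) → (a⁹b) · a⁹ = b;   b · b = e, giving e as required.

Answer: a⁹b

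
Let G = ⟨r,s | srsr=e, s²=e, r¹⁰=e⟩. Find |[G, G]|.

G' = [G, G] is generated by all commutators. The generator-pair commutators are: [r, s] = r².
The subgroup they normally generate is {e, r², r⁴, r⁶, r⁸}, of order 5.
Check: |G/G'| = 20/5 = 4 is the order of the abelianisation.

Answer: 5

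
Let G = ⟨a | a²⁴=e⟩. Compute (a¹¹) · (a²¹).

Compute (a¹¹) · (a²¹) by multiplying left to right and reducing via the relations at each step:
  (a¹¹) · a²¹ = a⁸

Answer: a⁸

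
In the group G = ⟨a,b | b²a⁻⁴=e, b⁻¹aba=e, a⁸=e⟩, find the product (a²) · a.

Compute (a²) · a by multiplying left to right and reducing via the relations at each step:
  (a²) · a = a³

Answer: a³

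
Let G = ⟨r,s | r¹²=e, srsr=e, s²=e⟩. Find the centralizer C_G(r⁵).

⟨r⁵⟩ ⊆ C_G(r⁵) since powers of r⁵ commute with r⁵; so |C_G(r⁵)| ≥ |⟨r⁵⟩| = 12.
By orbit–stabilizer, |C_G(r⁵)| = |G| / |conj. class of r⁵| = 24 / 2 = 12.
The 12 elements commuting with r⁵ are {e, r, r², r³, r⁴, r⁵, r⁶, r⁷, r⁸, r⁹, r¹⁰, r¹¹}.

Answer: {e, r, r², r³, r⁴, r⁵, r⁶, r⁷, r⁸, r⁹, r¹⁰, r¹¹}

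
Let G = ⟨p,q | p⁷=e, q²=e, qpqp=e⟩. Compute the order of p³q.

Compute successive powers until reaching e:
  (p³q)¹ = p³q, (p³q)² = e.
The smallest positive k with (p³q)ᵏ = e is 2.

Answer: 2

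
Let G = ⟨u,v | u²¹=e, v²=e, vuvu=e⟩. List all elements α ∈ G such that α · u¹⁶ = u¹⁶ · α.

⟨u¹⁶⟩ ⊆ C_G(u¹⁶) since powers of u¹⁶ commute with u¹⁶; so |C_G(u¹⁶)| ≥ |⟨u¹⁶⟩| = 21.
By orbit–stabilizer, |C_G(u¹⁶)| = |G| / |conj. class of u¹⁶| = 42 / 2 = 21.
The 21 elements commuting with u¹⁶ are {e, u, u², u³, u⁴, u⁵, u⁶, u⁷, u⁸, u⁹, u¹⁰, u¹¹, u¹², u¹³, u¹⁴, u¹⁵, u¹⁶, u¹⁷, u¹⁸, u¹⁹, u²⁰}.

Answer: {e, u, u², u³, u⁴, u⁵, u⁶, u⁷, u⁸, u⁹, u¹⁰, u¹¹, u¹², u¹³, u¹⁴, u¹⁵, u¹⁶, u¹⁷, u¹⁸, u¹⁹, u²⁰}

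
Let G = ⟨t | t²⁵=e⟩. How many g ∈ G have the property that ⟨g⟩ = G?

G is cyclic of order 25. An element generates G iff its order is 25, and a cyclic group of order 25 has exactly φ(25) = 20 such elements.

Answer: 20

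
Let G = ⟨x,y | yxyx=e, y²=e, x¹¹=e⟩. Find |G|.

Enumerate words in the generators, reducing via the relations: the distinct elements are
  {e, x, y, xy, x², x³, x⁴, x⁵, x⁶, x⁷, x⁸, x⁹, x²y, x³y, x¹⁰, x⁴y, x⁵y, x⁶y, x⁷y, x⁸y, x⁹y, x¹⁰y}.
No further products give new elements, so |G| = 22.

Answer: 22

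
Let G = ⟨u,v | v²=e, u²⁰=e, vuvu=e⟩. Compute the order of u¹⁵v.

Compute successive powers until reaching e:
  (u¹⁵v)¹ = u¹⁵v, (u¹⁵v)² = e.
The smallest positive k with (u¹⁵v)ᵏ = e is 2.

Answer: 2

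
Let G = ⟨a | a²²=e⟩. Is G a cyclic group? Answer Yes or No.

|G| = 22. The element a has order 22 (its powers give 22 distinct elements), so ⟨a⟩ = G and G is cyclic.

Answer: Yes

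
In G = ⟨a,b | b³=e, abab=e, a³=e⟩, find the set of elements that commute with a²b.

⟨a²b⟩ ⊆ C_G(a²b) since powers of a²b commute with a²b; so |C_G(a²b)| ≥ |⟨a²b⟩| = 3.
By orbit–stabilizer, |C_G(a²b)| = |G| / |conj. class of a²b| = 12 / 4 = 3.
The 3 elements commuting with a²b are {e, a²b, b²a}.

Answer: {e, a²b, b²a}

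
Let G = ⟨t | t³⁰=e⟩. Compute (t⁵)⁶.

Compute successive powers of (t⁵), reducing at each step:
  (t⁵)²: (t⁵) · t⁵ = t¹⁰
  (t⁵)³: (t¹⁰) · t⁵ = t¹⁵
  (t⁵)⁴: (t¹⁵) · t⁵ = t²⁰
  (t⁵)⁵: (t²⁰) · t⁵ = t²⁵
  (t⁵)⁶: (t²⁵) · t⁵ = e

Answer: e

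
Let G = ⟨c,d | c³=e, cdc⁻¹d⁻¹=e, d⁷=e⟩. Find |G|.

Enumerate words in the generators, reducing via the relations: the distinct elements are
  {c, d, e, cd, c², d², d³, d⁴, d⁵, d⁶, cd², cd³, cd⁴, cd⁵, cd⁶, c²d, c²d², c²d³, c²d⁴, c²d⁵, c²d⁶}.
No further products give new elements, so |G| = 21.

Answer: 21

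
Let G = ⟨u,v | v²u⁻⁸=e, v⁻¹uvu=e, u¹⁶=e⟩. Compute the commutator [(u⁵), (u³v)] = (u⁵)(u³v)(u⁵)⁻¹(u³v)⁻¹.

[(u⁵), (u³v)] = (u⁵)·(u³v)·(u⁵)⁻¹·(u³v)⁻¹.
  (u⁵) · (u³v) = v⁻¹
  (v⁻¹) · (u¹¹) = u⁵v⁻¹
  (u⁵v⁻¹) · (u³v⁻¹) = u¹⁰

Answer: u¹⁰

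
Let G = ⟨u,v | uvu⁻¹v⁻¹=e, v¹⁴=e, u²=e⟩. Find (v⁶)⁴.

Compute successive powers of (v⁶), reducing at each step:
  (v⁶)²: (v⁶) · v⁶ = v¹²
  (v⁶)³: (v¹²) · v⁶ = v⁴
  (v⁶)⁴: (v⁴) · v⁶ = v¹⁰

Answer: v¹⁰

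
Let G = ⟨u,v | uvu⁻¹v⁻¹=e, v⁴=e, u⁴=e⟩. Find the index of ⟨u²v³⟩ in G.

First find ord(u²v³) by computing successive powers:
  (u²v³)¹ = u²v³, (u²v³)² = v², (u²v³)³ = u²v, (u²v³)⁴ = e.
So |⟨u²v³⟩| = ord(u²v³) = 4. With |G| = 16, by Lagrange [G : ⟨u²v³⟩] = 16/4 = 4.

Answer: 4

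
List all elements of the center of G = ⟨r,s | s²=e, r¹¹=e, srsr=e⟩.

An element z ∈ Z(G) iff z commutes with every generator.
For example e is central: e·r = r = r·e; e·s = s = s·e.
Whereas r ∉ Z(G) since r·s = rs ≠ r¹⁰s = s·r.
Checking each of the 22 elements this way gives Z(G) = {e}, of order 1.

Answer: {e}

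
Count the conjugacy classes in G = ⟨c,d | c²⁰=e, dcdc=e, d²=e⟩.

The conjugacy classes (representative and size) are:
  [e] (size 1), [c] (size 2), [c¹⁸] (size 2), [c³] (size 2), [c⁴] (size 2), [c¹⁵] (size 2), [c¹⁴] (size 2), [c⁷] (size 2), [c¹²] (size 2), [c¹¹] (size 2), [c¹⁰] (size 1), [c¹⁸d] (size 10), [c⁵d] (size 10).
Class equation: 1 + 2 + 2 + 2 + 2 + 2 + 2 + 2 + 2 + 2 + 1 + 10 + 10 = 40 = |G|. So G has 13 conjugacy classes.

Answer: 13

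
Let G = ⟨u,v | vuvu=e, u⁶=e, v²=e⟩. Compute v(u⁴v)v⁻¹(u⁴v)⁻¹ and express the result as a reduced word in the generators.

[v, (u⁴v)] = v·(u⁴v)·v⁻¹·(u⁴v)⁻¹.
  v · (u⁴v) = u²
  (u²) · v = u²v
  (u²v) · (u⁴v) = u⁴

Answer: u⁴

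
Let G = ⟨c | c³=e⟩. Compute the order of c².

Compute successive powers until reaching e:
  (c²)¹ = c², (c²)² = c, (c²)³ = e.
The smallest positive k with (c²)ᵏ = e is 3.

Answer: 3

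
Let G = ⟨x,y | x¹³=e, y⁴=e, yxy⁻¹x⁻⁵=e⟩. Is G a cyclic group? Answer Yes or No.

Every cyclic group is abelian. But x·y = xy while y·x = x⁵y, so x·y ≠ y·x and G is not abelian. Hence G is not cyclic.

Answer: No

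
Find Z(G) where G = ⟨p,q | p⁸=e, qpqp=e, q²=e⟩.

An element z ∈ Z(G) iff z commutes with every generator.
For example p⁴ is central: (p⁴)·p = p⁵ = p·(p⁴); (p⁴)·q = p⁴q = q·(p⁴).
Whereas p ∉ Z(G) since p·q = pq ≠ p⁷q = q·p.
Checking each of the 16 elements this way gives Z(G) = {e, p⁴}, of order 2.

Answer: {e, p⁴}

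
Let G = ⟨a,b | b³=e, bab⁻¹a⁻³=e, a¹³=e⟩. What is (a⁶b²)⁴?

Compute successive powers of (a⁶b²), reducing at each step:
  (a⁶b²)²: (a⁶b²) · a⁶ = a⁸b²;   (a⁸b²) · b² = a⁸b
  (a⁶b²)³: (a⁸b) · a⁶ = b;   b · b² = e
  (a⁶b²)⁴: e · a⁶ = a⁶;   (a⁶) · b² = a⁶b²

Answer: a⁶b²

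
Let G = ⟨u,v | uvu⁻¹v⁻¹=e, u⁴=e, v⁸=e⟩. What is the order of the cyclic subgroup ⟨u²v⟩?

|⟨u²v⟩| equals the order of u²v. Compute successive powers until reaching e:
  (u²v)¹ = u²v, (u²v)² = v², (u²v)³ = u²v³, (u²v)⁴ = v⁴, (u²v)⁵ = u²v⁵, (u²v)⁶ = v⁶, (u²v)⁷ = u²v⁷, (u²v)⁸ = e.
The smallest positive k with (u²v)ᵏ = e is 8, so |⟨u²v⟩| = 8.

Answer: 8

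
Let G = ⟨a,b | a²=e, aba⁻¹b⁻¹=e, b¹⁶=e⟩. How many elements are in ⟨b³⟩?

|⟨b³⟩| equals the order of b³. Compute successive powers until reaching e:
  (b³)¹ = b³, (b³)² = b⁶, (b³)³ = b⁹, (b³)⁴ = b¹², (b³)⁵ = b¹⁵, (b³)⁶ = b², (b³)⁷ = b⁵, (b³)⁸ = b⁸, (b³)⁹ = b¹¹, (b³)¹⁰ = b¹⁴, (b³)¹¹ = b, (b³)¹² = b⁴, (b³)¹³ = b⁷, (b³)¹⁴ = b¹⁰, (b³)¹⁵ = b¹³, (b³)¹⁶ = e.
The smallest positive k with (b³)ᵏ = e is 16, so |⟨b³⟩| = 16.

Answer: 16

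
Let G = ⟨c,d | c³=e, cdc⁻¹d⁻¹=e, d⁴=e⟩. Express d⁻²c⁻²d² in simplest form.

Multiply left to right, reducing at each step:
  (d²) · c⁻² = cd²
  (cd²) · d² = c

Answer: c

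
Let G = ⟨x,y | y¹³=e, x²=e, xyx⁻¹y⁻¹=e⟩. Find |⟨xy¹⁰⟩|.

|⟨xy¹⁰⟩| equals the order of xy¹⁰. Compute successive powers until reaching e:
  (xy¹⁰)¹ = xy¹⁰, (xy¹⁰)² = y⁷, (xy¹⁰)³ = xy⁴, (xy¹⁰)⁴ = y, (xy¹⁰)⁵ = xy¹¹, (xy¹⁰)⁶ = y⁸, (xy¹⁰)⁷ = xy⁵, (xy¹⁰)⁸ = y², (xy¹⁰)⁹ = xy¹², (xy¹⁰)¹⁰ = y⁹, (xy¹⁰)¹¹ = xy⁶, (xy¹⁰)¹² = y³, (xy¹⁰)¹³ = x, (xy¹⁰)¹⁴ = y¹⁰, (xy¹⁰)¹⁵ = xy⁷, (xy¹⁰)¹⁶ = y⁴, (xy¹⁰)¹⁷ = xy, (xy¹⁰)¹⁸ = y¹¹, (xy¹⁰)¹⁹ = xy⁸, (xy¹⁰)²⁰ = y⁵, (xy¹⁰)²¹ = xy², (xy¹⁰)²² = y¹², (xy¹⁰)²³ = xy⁹, (xy¹⁰)²⁴ = y⁶, (xy¹⁰)²⁵ = xy³, (xy¹⁰)²⁶ = e.
The smallest positive k with (xy¹⁰)ᵏ = e is 26, so |⟨xy¹⁰⟩| = 26.

Answer: 26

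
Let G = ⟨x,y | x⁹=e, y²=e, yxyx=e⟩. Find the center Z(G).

An element z ∈ Z(G) iff z commutes with every generator.
For example e is central: e·x = x = x·e; e·y = y = y·e.
Whereas x ∉ Z(G) since x·y = xy ≠ x⁸y = y·x.
Checking each of the 18 elements this way gives Z(G) = {e}, of order 1.

Answer: {e}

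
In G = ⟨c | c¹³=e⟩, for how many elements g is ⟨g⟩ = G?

G is cyclic of order 13. An element generates G iff its order is 13, and a cyclic group of order 13 has exactly φ(13) = 12 such elements.

Answer: 12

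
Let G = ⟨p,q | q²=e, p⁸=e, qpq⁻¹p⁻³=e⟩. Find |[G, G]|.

G' = [G, G] is generated by all commutators. The generator-pair commutators are: [p, q] = p⁶.
The subgroup they normally generate is {e, p², p⁴, p⁶}, of order 4.
Check: |G/G'| = 16/4 = 4 is the order of the abelianisation.

Answer: 4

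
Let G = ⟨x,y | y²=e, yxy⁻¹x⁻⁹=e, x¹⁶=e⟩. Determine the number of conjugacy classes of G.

The conjugacy classes (representative and size) are:
  [e] (size 1), [x⁹] (size 2), [x²] (size 1), [x³] (size 2), [x⁴] (size 1), [x¹³] (size 2), [x⁶] (size 1), [x¹⁵] (size 2), [x⁸] (size 1), [x¹⁰] (size 1), [x¹²] (size 1), [x¹⁴] (size 1), [y] (size 2), [xy] (size 2), [x²y] (size 2), [x¹¹y] (size 2), [x⁴y] (size 2), [x¹³y] (size 2), [x¹⁴y] (size 2), [x¹⁵y] (size 2).
Class equation: 1 + 2 + 1 + 2 + 1 + 2 + 1 + 2 + 1 + 1 + 1 + 1 + 2 + 2 + 2 + 2 + 2 + 2 + 2 + 2 = 32 = |G|. So G has 20 conjugacy classes.

Answer: 20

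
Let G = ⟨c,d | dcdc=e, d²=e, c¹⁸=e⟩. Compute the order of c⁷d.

Compute successive powers until reaching e:
  (c⁷d)¹ = c⁷d, (c⁷d)² = e.
The smallest positive k with (c⁷d)ᵏ = e is 2.

Answer: 2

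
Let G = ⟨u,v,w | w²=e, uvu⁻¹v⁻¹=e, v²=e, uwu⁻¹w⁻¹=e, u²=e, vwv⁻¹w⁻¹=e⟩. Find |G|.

Enumerate words in the generators, reducing via the relations: the distinct elements are
  {e, u, v, w, uv, uw, vw, uvw}.
No further products give new elements, so |G| = 8.

Answer: 8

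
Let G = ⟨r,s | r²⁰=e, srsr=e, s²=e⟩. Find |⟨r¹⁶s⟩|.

|⟨r¹⁶s⟩| equals the order of r¹⁶s. Compute successive powers until reaching e:
  (r¹⁶s)¹ = r¹⁶s, (r¹⁶s)² = e.
The smallest positive k with (r¹⁶s)ᵏ = e is 2, so |⟨r¹⁶s⟩| = 2.

Answer: 2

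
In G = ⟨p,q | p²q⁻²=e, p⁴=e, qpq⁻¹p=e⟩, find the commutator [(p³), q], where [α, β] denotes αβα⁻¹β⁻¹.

[(p³), q] = (p³)·q·(p³)⁻¹·q⁻¹.
  (p³) · q = pq⁻¹
  (pq⁻¹) · p = q⁻¹
  (q⁻¹) · (q⁻¹) = p²

Answer: p²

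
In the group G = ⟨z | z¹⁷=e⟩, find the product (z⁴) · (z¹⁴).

Compute (z⁴) · (z¹⁴) by multiplying left to right and reducing via the relations at each step:
  (z⁴) · z¹⁴ = z

Answer: z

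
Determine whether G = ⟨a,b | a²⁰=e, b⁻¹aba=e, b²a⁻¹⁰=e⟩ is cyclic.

Every cyclic group is abelian. But a·b = ab while b·a = a⁹b⁻¹, so a·b ≠ b·a and G is not abelian. Hence G is not cyclic.

Answer: No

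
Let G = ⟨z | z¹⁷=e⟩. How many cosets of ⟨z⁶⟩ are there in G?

First find ord(z⁶) by computing successive powers:
  (z⁶)¹ = z⁶, (z⁶)² = z¹², (z⁶)³ = z, (z⁶)⁴ = z⁷, (z⁶)⁵ = z¹³, (z⁶)⁶ = z², (z⁶)⁷ = z⁸, (z⁶)⁸ = z¹⁴, (z⁶)⁹ = z³, (z⁶)¹⁰ = z⁹, (z⁶)¹¹ = z¹⁵, (z⁶)¹² = z⁴, (z⁶)¹³ = z¹⁰, (z⁶)¹⁴ = z¹⁶, (z⁶)¹⁵ = z⁵, (z⁶)¹⁶ = z¹¹, (z⁶)¹⁷ = e.
So |⟨z⁶⟩| = ord(z⁶) = 17. With |G| = 17, by Lagrange [G : ⟨z⁶⟩] = 17/17 = 1.

Answer: 1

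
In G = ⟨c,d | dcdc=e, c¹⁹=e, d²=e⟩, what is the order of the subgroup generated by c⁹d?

|⟨c⁹d⟩| equals the order of c⁹d. Compute successive powers until reaching e:
  (c⁹d)¹ = c⁹d, (c⁹d)² = e.
The smallest positive k with (c⁹d)ᵏ = e is 2, so |⟨c⁹d⟩| = 2.

Answer: 2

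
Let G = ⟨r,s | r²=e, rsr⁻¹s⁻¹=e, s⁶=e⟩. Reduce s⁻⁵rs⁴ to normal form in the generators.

Multiply left to right, reducing at each step:
  s · r = rs
  (rs) · s⁴ = rs⁵

Answer: rs⁵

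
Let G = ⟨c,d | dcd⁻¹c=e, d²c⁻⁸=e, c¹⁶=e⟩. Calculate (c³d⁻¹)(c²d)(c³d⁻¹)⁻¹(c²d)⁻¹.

[(c³d⁻¹), (c²d)] = (c³d⁻¹)·(c²d)·(c³d⁻¹)⁻¹·(c²d)⁻¹.
  (c³d⁻¹) · (c²d) = c
  c · (c³d) = c⁴d
  (c⁴d) · (c²d⁻¹) = c²

Answer: c²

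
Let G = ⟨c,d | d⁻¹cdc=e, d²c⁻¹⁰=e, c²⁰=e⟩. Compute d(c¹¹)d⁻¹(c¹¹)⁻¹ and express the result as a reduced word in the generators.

[d, (c¹¹)] = d·(c¹¹)·d⁻¹·(c¹¹)⁻¹.
  d · (c¹¹) = c⁹d
  (c⁹d) · (d⁻¹) = c⁹
  (c⁹) · (c⁹) = c¹⁸

Answer: c¹⁸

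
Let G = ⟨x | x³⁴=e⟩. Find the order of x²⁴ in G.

Compute successive powers until reaching e:
  (x²⁴)¹ = x²⁴, (x²⁴)² = x¹⁴, (x²⁴)³ = x⁴, (x²⁴)⁴ = x²⁸, (x²⁴)⁵ = x¹⁸, (x²⁴)⁶ = x⁸, (x²⁴)⁷ = x³², (x²⁴)⁸ = x²², (x²⁴)⁹ = x¹², (x²⁴)¹⁰ = x², (x²⁴)¹¹ = x²⁶, (x²⁴)¹² = x¹⁶, (x²⁴)¹³ = x⁶, (x²⁴)¹⁴ = x³⁰, (x²⁴)¹⁵ = x²⁰, (x²⁴)¹⁶ = x¹⁰, (x²⁴)¹⁷ = e.
The smallest positive k with (x²⁴)ᵏ = e is 17.

Answer: 17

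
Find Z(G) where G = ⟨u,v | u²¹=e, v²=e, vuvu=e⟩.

An element z ∈ Z(G) iff z commutes with every generator.
For example e is central: e·u = u = u·e; e·v = v = v·e.
Whereas u ∉ Z(G) since u·v = uv ≠ u²⁰v = v·u.
Checking each of the 42 elements this way gives Z(G) = {e}, of order 1.

Answer: {e}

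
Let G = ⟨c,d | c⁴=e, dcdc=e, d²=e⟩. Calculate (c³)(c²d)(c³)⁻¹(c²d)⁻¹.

[(c³), (c²d)] = (c³)·(c²d)·(c³)⁻¹·(c²d)⁻¹.
  (c³) · (c²d) = cd
  (cd) · c = d
  d · (c²d) = c²

Answer: c²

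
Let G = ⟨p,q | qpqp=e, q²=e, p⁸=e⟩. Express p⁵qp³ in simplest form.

Multiply left to right, reducing at each step:
  (p⁵) · q = p⁵q
  (p⁵q) · p³ = p²q

Answer: p²q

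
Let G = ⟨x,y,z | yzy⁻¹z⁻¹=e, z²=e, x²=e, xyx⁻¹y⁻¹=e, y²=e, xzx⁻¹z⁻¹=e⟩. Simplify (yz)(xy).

Compute (yz) · (xy) by multiplying left to right and reducing via the relations at each step:
  (yz) · x = xyz
  (xyz) · y = xz

Answer: xz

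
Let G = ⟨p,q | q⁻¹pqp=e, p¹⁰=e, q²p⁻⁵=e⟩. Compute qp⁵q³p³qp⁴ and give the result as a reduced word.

Multiply left to right, reducing at each step:
  q · p⁵ = q⁻¹
  (q⁻¹) · q³ = p⁵
  (p⁵) · p³ = p⁸
  (p⁸) · q = p³q⁻¹
  (p³q⁻¹) · p⁴ = p⁴q

Answer: p⁴q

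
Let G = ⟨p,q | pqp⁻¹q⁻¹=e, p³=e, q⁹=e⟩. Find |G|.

Enumerate words in the generators, reducing via the relations: the distinct elements are
  {e, p, q, pq, p², q², q³, q⁴, q⁵, q⁶, q⁷, q⁸, pq², pq³, pq⁴, pq⁵, pq⁶, pq⁷, pq⁸, p²q, p²q², p²q³, p²q⁴, p²q⁵, p²q⁶, p²q⁷, p²q⁸}.
No further products give new elements, so |G| = 27.

Answer: 27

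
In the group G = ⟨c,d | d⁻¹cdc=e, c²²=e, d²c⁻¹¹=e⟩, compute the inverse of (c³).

The order of (c³) is 22 (smallest k with (c³)ᵏ = e), so (c³)⁻¹ = (c³)²¹ = c¹⁹.
Check: (c³) · (c¹⁹) → (c³) · c¹⁹ = e, giving e as required.

Answer: c¹⁹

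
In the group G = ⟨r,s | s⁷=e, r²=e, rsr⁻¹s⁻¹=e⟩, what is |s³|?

Compute successive powers until reaching e:
  (s³)¹ = s³, (s³)² = s⁶, (s³)³ = s², (s³)⁴ = s⁵, (s³)⁵ = s, (s³)⁶ = s⁴, (s³)⁷ = e.
The smallest positive k with (s³)ᵏ = e is 7.

Answer: 7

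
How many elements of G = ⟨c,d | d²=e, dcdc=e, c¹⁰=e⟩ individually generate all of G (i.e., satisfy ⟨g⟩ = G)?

⟨g⟩ = G would require ord(g) = |G| = 20, but the maximum element order in G is 10 < 20. So G is not cyclic and no single element generates it: the count is 0.

Answer: 0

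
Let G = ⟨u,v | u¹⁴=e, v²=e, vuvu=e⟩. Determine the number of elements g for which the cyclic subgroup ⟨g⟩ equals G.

⟨g⟩ = G would require ord(g) = |G| = 28, but the maximum element order in G is 14 < 28. So G is not cyclic and no single element generates it: the count is 0.

Answer: 0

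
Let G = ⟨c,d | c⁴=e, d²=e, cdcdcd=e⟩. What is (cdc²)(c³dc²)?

Compute (cdc²) · (c³dc²) by multiplying left to right and reducing via the relations at each step:
  (cdc²) · c³ = cdc
  (cdc) · d = dc³
  (dc³) · c² = dc

Answer: dc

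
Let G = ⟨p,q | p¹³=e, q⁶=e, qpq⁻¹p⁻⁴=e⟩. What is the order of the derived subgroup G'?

G' = [G, G] is generated by all commutators. The generator-pair commutators are: [p, q] = p¹⁰.
The subgroup they normally generate is {e, p, p², p³, p⁴, p⁵, p⁶, p⁷, p⁸, p⁹, p¹⁰, p¹¹, p¹²}, of order 13.
Check: |G/G'| = 78/13 = 6 is the order of the abelianisation.

Answer: 13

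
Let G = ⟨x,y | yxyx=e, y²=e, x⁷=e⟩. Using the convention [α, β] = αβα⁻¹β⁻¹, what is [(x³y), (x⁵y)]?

[(x³y), (x⁵y)] = (x³y)·(x⁵y)·(x³y)⁻¹·(x⁵y)⁻¹.
  (x³y) · (x⁵y) = x⁵
  (x⁵) · (x³y) = xy
  (xy) · (x⁵y) = x³

Answer: x³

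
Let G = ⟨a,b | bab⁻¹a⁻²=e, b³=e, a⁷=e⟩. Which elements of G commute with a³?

⟨a³⟩ ⊆ C_G(a³) since powers of a³ commute with a³; so |C_G(a³)| ≥ |⟨a³⟩| = 7.
By orbit–stabilizer, |C_G(a³)| = |G| / |conj. class of a³| = 21 / 3 = 7.
The 7 elements commuting with a³ are {e, a, a², a³, a⁴, a⁵, a⁶}.

Answer: {e, a, a², a³, a⁴, a⁵, a⁶}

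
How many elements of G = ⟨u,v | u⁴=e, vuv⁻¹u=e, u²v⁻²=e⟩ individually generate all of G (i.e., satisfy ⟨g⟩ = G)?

⟨g⟩ = G would require ord(g) = |G| = 8, but the maximum element order in G is 4 < 8. So G is not cyclic and no single element generates it: the count is 0.

Answer: 0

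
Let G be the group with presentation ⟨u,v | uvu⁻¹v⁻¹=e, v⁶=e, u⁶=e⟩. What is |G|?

Enumerate words in the generators, reducing via the relations: the distinct elements are
  {e, u, v, uv, u², u³, u⁴, u⁵, v², v³, v⁴, v⁵, uv², uv³, uv⁴, uv⁵, u²v, u³v, u⁴v, u⁵v, u²v², u²v³, u²v⁴, u²v⁵, u³v², u³v³, u³v⁴, u³v⁵, u⁴v², u⁴v³, u⁴v⁴, u⁴v⁵, u⁵v², u⁵v³, u⁵v⁴, u⁵v⁵}.
No further products give new elements, so |G| = 36.

Answer: 36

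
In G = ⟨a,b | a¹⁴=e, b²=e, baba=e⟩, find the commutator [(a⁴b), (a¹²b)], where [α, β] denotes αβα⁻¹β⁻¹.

[(a⁴b), (a¹²b)] = (a⁴b)·(a¹²b)·(a⁴b)⁻¹·(a¹²b)⁻¹.
  (a⁴b) · (a¹²b) = a⁶
  (a⁶) · (a⁴b) = a¹⁰b
  (a¹⁰b) · (a¹²b) = a¹²

Answer: a¹²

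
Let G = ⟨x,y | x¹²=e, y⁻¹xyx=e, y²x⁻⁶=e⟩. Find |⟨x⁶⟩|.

|⟨x⁶⟩| equals the order of x⁶. Compute successive powers until reaching e:
  (x⁶)¹ = x⁶, (x⁶)² = e.
The smallest positive k with (x⁶)ᵏ = e is 2, so |⟨x⁶⟩| = 2.

Answer: 2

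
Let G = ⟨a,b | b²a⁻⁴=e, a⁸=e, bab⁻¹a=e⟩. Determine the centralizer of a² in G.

⟨a²⟩ ⊆ C_G(a²) since powers of a² commute with a²; so |C_G(a²)| ≥ |⟨a²⟩| = 4.
By orbit–stabilizer, |C_G(a²)| = |G| / |conj. class of a²| = 16 / 2 = 8.
The 8 elements commuting with a² are {e, a, a², a³, a⁴, a⁵, a⁶, a⁷}.

Answer: {e, a, a², a³, a⁴, a⁵, a⁶, a⁷}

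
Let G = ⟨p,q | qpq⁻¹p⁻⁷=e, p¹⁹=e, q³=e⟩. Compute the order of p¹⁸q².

Compute successive powers until reaching e:
  (p¹⁸q²)¹ = p¹⁸q², (p¹⁸q²)² = p⁷q, (p¹⁸q²)³ = e.
The smallest positive k with (p¹⁸q²)ᵏ = e is 3.

Answer: 3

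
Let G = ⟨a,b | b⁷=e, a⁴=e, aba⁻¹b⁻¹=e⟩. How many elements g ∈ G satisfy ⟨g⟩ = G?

G is cyclic of order 28. An element generates G iff its order is 28, and a cyclic group of order 28 has exactly φ(28) = 12 such elements.

Answer: 12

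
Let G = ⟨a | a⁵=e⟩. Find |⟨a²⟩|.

|⟨a²⟩| equals the order of a². Compute successive powers until reaching e:
  (a²)¹ = a², (a²)² = a⁴, (a²)³ = a, (a²)⁴ = a³, (a²)⁵ = e.
The smallest positive k with (a²)ᵏ = e is 5, so |⟨a²⟩| = 5.

Answer: 5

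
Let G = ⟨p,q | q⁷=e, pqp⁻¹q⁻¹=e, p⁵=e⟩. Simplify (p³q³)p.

Compute (p³q³) · p by multiplying left to right and reducing via the relations at each step:
  (p³q³) · p = p⁴q³

Answer: p⁴q³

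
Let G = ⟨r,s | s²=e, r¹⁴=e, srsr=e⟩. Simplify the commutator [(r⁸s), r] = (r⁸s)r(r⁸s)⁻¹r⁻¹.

[(r⁸s), r] = (r⁸s)·r·(r⁸s)⁻¹·r⁻¹.
  (r⁸s) · r = r⁷s
  (r⁷s) · (r⁸s) = r¹³
  (r¹³) · (r¹³) = r¹²

Answer: r¹²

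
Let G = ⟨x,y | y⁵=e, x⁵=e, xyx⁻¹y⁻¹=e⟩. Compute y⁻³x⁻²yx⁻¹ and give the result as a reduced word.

Multiply left to right, reducing at each step:
  (y²) · x⁻² = x³y²
  (x³y²) · y = x³y³
  (x³y³) · x⁻¹ = x²y³

Answer: x²y³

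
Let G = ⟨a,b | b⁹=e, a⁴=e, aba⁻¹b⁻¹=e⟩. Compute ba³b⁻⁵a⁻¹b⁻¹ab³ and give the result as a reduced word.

Multiply left to right, reducing at each step:
  b · a³ = a³b
  (a³b) · b⁻⁵ = a³b⁵
  (a³b⁵) · a⁻¹ = a²b⁵
  (a²b⁵) · b⁻¹ = a²b⁴
  (a²b⁴) · a = a³b⁴
  (a³b⁴) · b³ = a³b⁷

Answer: a³b⁷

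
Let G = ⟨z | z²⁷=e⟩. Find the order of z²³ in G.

Compute successive powers until reaching e:
  (z²³)¹ = z²³, (z²³)² = z¹⁹, (z²³)³ = z¹⁵, (z²³)⁴ = z¹¹, (z²³)⁵ = z⁷, (z²³)⁶ = z³, (z²³)⁷ = z²⁶, (z²³)⁸ = z²², (z²³)⁹ = z¹⁸, (z²³)¹⁰ = z¹⁴, (z²³)¹¹ = z¹⁰, (z²³)¹² = z⁶, (z²³)¹³ = z², (z²³)¹⁴ = z²⁵, (z²³)¹⁵ = z²¹, (z²³)¹⁶ = z¹⁷, (z²³)¹⁷ = z¹³, (z²³)¹⁸ = z⁹, (z²³)¹⁹ = z⁵, (z²³)²⁰ = z, (z²³)²¹ = z²⁴, (z²³)²² = z²⁰, (z²³)²³ = z¹⁶, (z²³)²⁴ = z¹², (z²³)²⁵ = z⁸, (z²³)²⁶ = z⁴, (z²³)²⁷ = e.
The smallest positive k with (z²³)ᵏ = e is 27.

Answer: 27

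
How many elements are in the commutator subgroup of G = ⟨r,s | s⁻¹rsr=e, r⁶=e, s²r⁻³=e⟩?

G' = [G, G] is generated by all commutators. The generator-pair commutators are: [r, s] = r².
The subgroup they normally generate is {e, r², r⁴}, of order 3.
Check: |G/G'| = 12/3 = 4 is the order of the abelianisation.

Answer: 3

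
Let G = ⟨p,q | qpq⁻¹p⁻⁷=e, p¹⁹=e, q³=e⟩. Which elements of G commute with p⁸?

⟨p⁸⟩ ⊆ C_G(p⁸) since powers of p⁸ commute with p⁸; so |C_G(p⁸)| ≥ |⟨p⁸⟩| = 19.
By orbit–stabilizer, |C_G(p⁸)| = |G| / |conj. class of p⁸| = 57 / 3 = 19.
The 19 elements commuting with p⁸ are {e, p, p², p³, p⁴, p⁵, p⁶, p⁷, p⁸, p⁹, p¹⁰, p¹¹, p¹², p¹³, p¹⁴, p¹⁵, p¹⁶, p¹⁷, p¹⁸}.

Answer: {e, p, p², p³, p⁴, p⁵, p⁶, p⁷, p⁸, p⁹, p¹⁰, p¹¹, p¹², p¹³, p¹⁴, p¹⁵, p¹⁶, p¹⁷, p¹⁸}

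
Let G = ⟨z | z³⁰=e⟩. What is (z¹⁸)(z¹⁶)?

Compute (z¹⁸) · (z¹⁶) by multiplying left to right and reducing via the relations at each step:
  (z¹⁸) · z¹⁶ = z⁴

Answer: z⁴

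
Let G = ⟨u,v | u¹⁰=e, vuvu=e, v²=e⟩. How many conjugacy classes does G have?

The conjugacy classes (representative and size) are:
  [e] (size 1), [u] (size 2), [u²] (size 2), [u³] (size 2), [u⁴] (size 2), [u⁵] (size 1), [u²v] (size 5), [u³v] (size 5).
Class equation: 1 + 2 + 2 + 2 + 2 + 1 + 5 + 5 = 20 = |G|. So G has 8 conjugacy classes.

Answer: 8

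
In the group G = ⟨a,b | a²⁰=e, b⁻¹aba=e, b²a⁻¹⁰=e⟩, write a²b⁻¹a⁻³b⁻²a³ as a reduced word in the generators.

Multiply left to right, reducing at each step:
  (a²) · b⁻¹ = a²b⁻¹
  (a²b⁻¹) · a⁻³ = a⁵b⁻¹
  (a⁵b⁻¹) · b⁻² = a⁵b
  (a⁵b) · a³ = a²b

Answer: a²b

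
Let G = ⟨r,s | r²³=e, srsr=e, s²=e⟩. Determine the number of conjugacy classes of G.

The conjugacy classes (representative and size) are:
  [e] (size 1), [r] (size 2), [r²¹] (size 2), [r²⁰] (size 2), [r⁴] (size 2), [r¹⁸] (size 2), [r⁶] (size 2), [r¹⁶] (size 2), [r⁸] (size 2), [r⁹] (size 2), [r¹⁰] (size 2), [r¹²] (size 2), [r¹⁸s] (size 23).
Class equation: 1 + 2 + 2 + 2 + 2 + 2 + 2 + 2 + 2 + 2 + 2 + 2 + 23 = 46 = |G|. So G has 13 conjugacy classes.

Answer: 13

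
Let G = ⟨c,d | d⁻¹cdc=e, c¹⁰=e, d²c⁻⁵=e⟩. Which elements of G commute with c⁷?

⟨c⁷⟩ ⊆ C_G(c⁷) since powers of c⁷ commute with c⁷; so |C_G(c⁷)| ≥ |⟨c⁷⟩| = 10.
By orbit–stabilizer, |C_G(c⁷)| = |G| / |conj. class of c⁷| = 20 / 2 = 10.
The 10 elements commuting with c⁷ are {e, c, c², c³, c⁴, c⁵, c⁶, c⁷, c⁸, c⁹}.

Answer: {e, c, c², c³, c⁴, c⁵, c⁶, c⁷, c⁸, c⁹}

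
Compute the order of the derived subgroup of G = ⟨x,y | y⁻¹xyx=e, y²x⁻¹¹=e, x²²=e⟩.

G' = [G, G] is generated by all commutators. The generator-pair commutators are: [x, y] = x².
The subgroup they normally generate is {e, x², x⁴, x⁶, x⁸, x¹⁰, x¹², x¹⁴, x¹⁶, x¹⁸, x²⁰}, of order 11.
Check: |G/G'| = 44/11 = 4 is the order of the abelianisation.

Answer: 11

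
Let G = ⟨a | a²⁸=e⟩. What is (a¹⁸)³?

Compute successive powers of (a¹⁸), reducing at each step:
  (a¹⁸)²: (a¹⁸) · a¹⁸ = a⁸
  (a¹⁸)³: (a⁸) · a¹⁸ = a²⁶

Answer: a²⁶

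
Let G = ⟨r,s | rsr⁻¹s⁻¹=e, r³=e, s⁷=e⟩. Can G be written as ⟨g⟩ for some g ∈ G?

|G| = 21. The element rs has order 21 (its powers give 21 distinct elements), so ⟨rs⟩ = G and G is cyclic.

Answer: Yes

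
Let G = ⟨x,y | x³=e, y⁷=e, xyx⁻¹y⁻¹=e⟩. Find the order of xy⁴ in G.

Compute successive powers until reaching e:
  (xy⁴)¹ = xy⁴, (xy⁴)² = x²y, (xy⁴)³ = y⁵, (xy⁴)⁴ = xy², (xy⁴)⁵ = x²y⁶, (xy⁴)⁶ = y³, (xy⁴)⁷ = x, (xy⁴)⁸ = x²y⁴, (xy⁴)⁹ = y, (xy⁴)¹⁰ = xy⁵, (xy⁴)¹¹ = x²y², (xy⁴)¹² = y⁶, (xy⁴)¹³ = xy³, (xy⁴)¹⁴ = x², (xy⁴)¹⁵ = y⁴, (xy⁴)¹⁶ = xy, (xy⁴)¹⁷ = x²y⁵, (xy⁴)¹⁸ = y², (xy⁴)¹⁹ = xy⁶, (xy⁴)²⁰ = x²y³, (xy⁴)²¹ = e.
The smallest positive k with (xy⁴)ᵏ = e is 21.

Answer: 21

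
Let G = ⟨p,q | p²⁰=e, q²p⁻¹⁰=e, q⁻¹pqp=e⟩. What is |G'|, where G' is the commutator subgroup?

G' = [G, G] is generated by all commutators. The generator-pair commutators are: [p, q] = p².
The subgroup they normally generate is {e, p², p⁴, p⁶, p⁸, p¹⁰, p¹², p¹⁴, p¹⁶, p¹⁸}, of order 10.
Check: |G/G'| = 40/10 = 4 is the order of the abelianisation.

Answer: 10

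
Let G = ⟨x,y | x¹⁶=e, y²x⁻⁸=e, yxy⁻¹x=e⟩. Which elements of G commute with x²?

⟨x²⟩ ⊆ C_G(x²) since powers of x² commute with x²; so |C_G(x²)| ≥ |⟨x²⟩| = 8.
By orbit–stabilizer, |C_G(x²)| = |G| / |conj. class of x²| = 32 / 2 = 16.
The 16 elements commuting with x² are {e, x, x², x³, x⁴, x⁵, x⁶, x⁷, x⁸, x⁹, x¹⁰, x¹¹, x¹², x¹³, x¹⁴, x¹⁵}.

Answer: {e, x, x², x³, x⁴, x⁵, x⁶, x⁷, x⁸, x⁹, x¹⁰, x¹¹, x¹², x¹³, x¹⁴, x¹⁵}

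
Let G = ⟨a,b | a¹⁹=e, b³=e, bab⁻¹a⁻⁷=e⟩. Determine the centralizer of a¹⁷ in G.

⟨a¹⁷⟩ ⊆ C_G(a¹⁷) since powers of a¹⁷ commute with a¹⁷; so |C_G(a¹⁷)| ≥ |⟨a¹⁷⟩| = 19.
By orbit–stabilizer, |C_G(a¹⁷)| = |G| / |conj. class of a¹⁷| = 57 / 3 = 19.
The 19 elements commuting with a¹⁷ are {e, a, a², a³, a⁴, a⁵, a⁶, a⁷, a⁸, a⁹, a¹⁰, a¹¹, a¹², a¹³, a¹⁴, a¹⁵, a¹⁶, a¹⁷, a¹⁸}.

Answer: {e, a, a², a³, a⁴, a⁵, a⁶, a⁷, a⁸, a⁹, a¹⁰, a¹¹, a¹², a¹³, a¹⁴, a¹⁵, a¹⁶, a¹⁷, a¹⁸}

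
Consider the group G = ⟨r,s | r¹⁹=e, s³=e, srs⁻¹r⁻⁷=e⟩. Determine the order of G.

Enumerate words in the generators, reducing via the relations: the distinct elements are
  {e, r, s, rs, r², r³, r⁴, r⁵, r⁶, r⁷, r⁸, r⁹, s², rs², r²s, r³s, r¹², r¹³, r¹¹, r¹⁰, r¹⁴, r¹⁵, r¹⁶, r¹⁷, r¹⁸, r⁴s, r⁵s, r⁶s, r⁷s, r⁸s, r⁹s, r²s², r³s², r¹²s, r¹³s, r¹¹s, r¹⁰s, r¹⁴s, r¹⁵s, r¹⁶s, r¹⁷s, r¹⁸s, r⁴s², r⁵s², r⁶s², r⁷s², r⁸s², r⁹s², r¹²s², r¹³s², r¹¹s², r¹⁰s², r¹⁴s², r¹⁵s², r¹⁶s², r¹⁷s², r¹⁸s²}.
No further products give new elements, so |G| = 57.

Answer: 57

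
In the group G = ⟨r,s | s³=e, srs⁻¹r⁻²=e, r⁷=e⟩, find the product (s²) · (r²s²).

Compute (s²) · (r²s²) by multiplying left to right and reducing via the relations at each step:
  (s²) · r² = rs²
  (rs²) · s² = rs

Answer: rs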